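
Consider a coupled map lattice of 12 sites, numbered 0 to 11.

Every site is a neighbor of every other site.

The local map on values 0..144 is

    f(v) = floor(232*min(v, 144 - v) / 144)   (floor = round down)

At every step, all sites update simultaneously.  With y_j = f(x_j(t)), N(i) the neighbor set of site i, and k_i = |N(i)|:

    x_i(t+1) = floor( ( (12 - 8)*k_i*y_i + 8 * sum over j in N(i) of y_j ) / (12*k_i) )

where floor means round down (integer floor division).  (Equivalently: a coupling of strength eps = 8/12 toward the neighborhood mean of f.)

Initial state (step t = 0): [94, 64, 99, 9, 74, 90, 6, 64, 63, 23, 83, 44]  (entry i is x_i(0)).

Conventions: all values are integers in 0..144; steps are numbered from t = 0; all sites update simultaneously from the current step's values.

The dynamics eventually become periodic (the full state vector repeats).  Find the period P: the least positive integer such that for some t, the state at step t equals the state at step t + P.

Simulating step by step:
t=0: [94, 64, 99, 9, 74, 90, 6, 64, 63, 23, 83, 44]
t=1: [75, 81, 73, 57, 84, 77, 56, 81, 81, 63, 80, 72]
t=2: [104, 102, 105, 99, 100, 103, 99, 102, 102, 102, 102, 106]
t=3: [66, 66, 65, 68, 67, 66, 68, 66, 66, 66, 66, 65]
t=4: [106, 106, 105, 107, 106, 106, 107, 106, 106, 106, 106, 105]
t=5: [60, 60, 61, 60, 60, 60, 60, 60, 60, 60, 60, 61]
t=6: [96, 96, 96, 96, 96, 96, 96, 96, 96, 96, 96, 96]
t=7: [77, 77, 77, 77, 77, 77, 77, 77, 77, 77, 77, 77]
t=8: [107, 107, 107, 107, 107, 107, 107, 107, 107, 107, 107, 107]
t=9: [59, 59, 59, 59, 59, 59, 59, 59, 59, 59, 59, 59]
t=10: [95, 95, 95, 95, 95, 95, 95, 95, 95, 95, 95, 95]
t=11: [78, 78, 78, 78, 78, 78, 78, 78, 78, 78, 78, 78]
t=12: [106, 106, 106, 106, 106, 106, 106, 106, 106, 106, 106, 106]
t=13: [61, 61, 61, 61, 61, 61, 61, 61, 61, 61, 61, 61]
t=14: [98, 98, 98, 98, 98, 98, 98, 98, 98, 98, 98, 98]
t=15: [74, 74, 74, 74, 74, 74, 74, 74, 74, 74, 74, 74]
t=16: [112, 112, 112, 112, 112, 112, 112, 112, 112, 112, 112, 112]
t=17: [51, 51, 51, 51, 51, 51, 51, 51, 51, 51, 51, 51]
t=18: [82, 82, 82, 82, 82, 82, 82, 82, 82, 82, 82, 82]
t=19: [99, 99, 99, 99, 99, 99, 99, 99, 99, 99, 99, 99]
t=20: [72, 72, 72, 72, 72, 72, 72, 72, 72, 72, 72, 72]
t=21: [116, 116, 116, 116, 116, 116, 116, 116, 116, 116, 116, 116]
t=22: [45, 45, 45, 45, 45, 45, 45, 45, 45, 45, 45, 45]
t=23: [72, 72, 72, 72, 72, 72, 72, 72, 72, 72, 72, 72]

Answer: 3
Key observation: The state at step 20, [72, 72, 72, 72, 72, 72, 72, 72, 72, 72, 72, 72], reappears at step 23 — and no state repeats earlier — so the cycle the system enters has period 3.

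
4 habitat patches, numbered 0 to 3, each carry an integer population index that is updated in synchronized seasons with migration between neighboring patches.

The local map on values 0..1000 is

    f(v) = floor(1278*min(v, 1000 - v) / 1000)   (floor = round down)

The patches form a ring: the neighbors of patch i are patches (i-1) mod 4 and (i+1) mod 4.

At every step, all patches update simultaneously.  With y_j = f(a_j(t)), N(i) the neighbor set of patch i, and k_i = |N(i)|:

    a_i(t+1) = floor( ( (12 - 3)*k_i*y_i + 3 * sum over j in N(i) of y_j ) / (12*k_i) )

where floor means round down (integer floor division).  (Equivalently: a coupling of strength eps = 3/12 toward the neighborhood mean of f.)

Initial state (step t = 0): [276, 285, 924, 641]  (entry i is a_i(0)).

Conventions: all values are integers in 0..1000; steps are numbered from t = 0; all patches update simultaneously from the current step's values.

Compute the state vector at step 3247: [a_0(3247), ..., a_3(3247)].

Answer: [621, 622, 620, 618]
Key observation: The state at step 37, [618, 617, 619, 621], reappears at step 41: the system is in a cycle of period 4 from step 37 on.  Therefore the state at step 3247 equals the state at step 37 + ((3247 - 37) mod 4) = 39, which is [621, 622, 620, 618].

Derivation:
t=0: [276, 285, 924, 641]
t=1: [366, 329, 175, 399]
t=2: [466, 401, 283, 468]
t=3: [585, 503, 409, 568]
t=4: [545, 607, 539, 545]
t=5: [571, 522, 577, 582]
t=6: [554, 593, 548, 536]
t=7: [565, 533, 571, 587]
t=8: [556, 584, 551, 533]
t=9: [566, 540, 570, 589]
t=10: [554, 578, 550, 531]
t=11: [569, 547, 573, 592]
t=12: [549, 570, 546, 527]
t=13: [576, 556, 579, 597]
t=14: [541, 560, 538, 521]
t=15: [586, 568, 589, 606]
t=16: [528, 545, 525, 509]
t=17: [603, 587, 606, 621]
t=18: [506, 521, 503, 489]
t=19: [627, 617, 630, 626]
t=20: [477, 485, 474, 476]
t=21: [610, 616, 607, 607]
t=22: [497, 492, 500, 501]
t=23: [634, 630, 637, 637]
t=24: [467, 470, 464, 463]
t=25: [595, 598, 592, 591]
t=26: [517, 514, 520, 521]
t=27: [616, 619, 613, 612]
t=28: [490, 487, 493, 494]
t=29: [626, 623, 629, 630]
t=30: [476, 479, 474, 472]
t=31: [607, 610, 605, 603]
t=32: [502, 499, 503, 506]
t=33: [635, 636, 634, 632]
t=34: [466, 465, 467, 469]
t=35: [595, 594, 596, 598]
t=36: [516, 517, 515, 513]
t=37: [618, 617, 619, 621]
t=38: [487, 488, 486, 484]
t=39: [621, 622, 620, 618]
t=40: [484, 483, 485, 487]
t=41: [618, 617, 619, 621]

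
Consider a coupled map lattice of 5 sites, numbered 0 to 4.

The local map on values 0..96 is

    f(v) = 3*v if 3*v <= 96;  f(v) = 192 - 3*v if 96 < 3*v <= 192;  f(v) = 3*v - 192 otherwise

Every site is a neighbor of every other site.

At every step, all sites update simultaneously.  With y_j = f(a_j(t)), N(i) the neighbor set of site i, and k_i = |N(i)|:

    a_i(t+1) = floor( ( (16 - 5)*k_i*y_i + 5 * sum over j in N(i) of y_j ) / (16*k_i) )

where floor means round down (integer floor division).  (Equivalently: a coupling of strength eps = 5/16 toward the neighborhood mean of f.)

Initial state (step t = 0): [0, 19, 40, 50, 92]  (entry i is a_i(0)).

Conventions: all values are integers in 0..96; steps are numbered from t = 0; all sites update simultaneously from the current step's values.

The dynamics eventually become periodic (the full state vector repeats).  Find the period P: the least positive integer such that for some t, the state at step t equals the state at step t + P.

Simulating step by step:
t=0: [0, 19, 40, 50, 92]
t=1: [19, 54, 63, 45, 71]
t=2: [47, 31, 14, 47, 25]
t=3: [55, 81, 49, 55, 70]
t=4: [29, 44, 40, 29, 24]
t=5: [82, 66, 73, 82, 73]
t=6: [46, 16, 29, 46, 29]
t=7: [58, 55, 78, 58, 78]
t=8: [22, 27, 37, 22, 37]
t=9: [69, 78, 78, 69, 78]
t=10: [21, 37, 37, 21, 37]
t=11: [67, 78, 78, 67, 78]
t=12: [16, 36, 36, 16, 36]
t=13: [56, 78, 78, 56, 78]
t=14: [28, 39, 39, 28, 39]
t=15: [81, 76, 76, 81, 76]
t=16: [47, 38, 38, 47, 38]
t=17: [57, 73, 73, 57, 73]
t=18: [22, 26, 26, 22, 26]
t=19: [68, 76, 76, 68, 76]
t=20: [17, 32, 32, 17, 32]
t=21: [61, 88, 88, 61, 88]
t=22: [23, 62, 62, 23, 62]
t=23: [54, 15, 15, 54, 15]
t=24: [33, 42, 42, 33, 42]
t=25: [86, 70, 70, 86, 70]
t=26: [54, 25, 25, 54, 25]
t=27: [40, 67, 67, 40, 67]
t=28: [57, 18, 18, 57, 18]
t=29: [28, 48, 48, 28, 48]
t=30: [75, 53, 53, 75, 53]
t=31: [33, 33, 33, 33, 33]
t=32: [93, 93, 93, 93, 93]
t=33: [87, 87, 87, 87, 87]
t=34: [69, 69, 69, 69, 69]
t=35: [15, 15, 15, 15, 15]
t=36: [45, 45, 45, 45, 45]
t=37: [57, 57, 57, 57, 57]
t=38: [21, 21, 21, 21, 21]
t=39: [63, 63, 63, 63, 63]
t=40: [3, 3, 3, 3, 3]
t=41: [9, 9, 9, 9, 9]
t=42: [27, 27, 27, 27, 27]
t=43: [81, 81, 81, 81, 81]
t=44: [51, 51, 51, 51, 51]
t=45: [39, 39, 39, 39, 39]
t=46: [75, 75, 75, 75, 75]
t=47: [33, 33, 33, 33, 33]

Answer: 16
Key observation: The state at step 31, [33, 33, 33, 33, 33], reappears at step 47 — and no state repeats earlier — so the cycle the system enters has period 16.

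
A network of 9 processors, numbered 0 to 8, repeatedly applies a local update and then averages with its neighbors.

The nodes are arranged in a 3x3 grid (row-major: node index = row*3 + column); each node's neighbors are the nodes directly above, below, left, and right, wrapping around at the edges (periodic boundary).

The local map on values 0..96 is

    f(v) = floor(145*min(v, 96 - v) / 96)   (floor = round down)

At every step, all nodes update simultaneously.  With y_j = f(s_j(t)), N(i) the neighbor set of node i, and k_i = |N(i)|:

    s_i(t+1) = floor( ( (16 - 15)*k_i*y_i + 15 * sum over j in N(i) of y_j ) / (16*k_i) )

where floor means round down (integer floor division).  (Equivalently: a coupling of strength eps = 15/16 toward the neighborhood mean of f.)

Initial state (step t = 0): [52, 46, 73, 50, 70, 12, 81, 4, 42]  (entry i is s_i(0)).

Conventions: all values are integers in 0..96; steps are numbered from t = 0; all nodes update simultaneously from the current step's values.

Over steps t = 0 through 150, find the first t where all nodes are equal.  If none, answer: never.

Simulating step by step:
t=0: [52, 46, 73, 50, 70, 12, 81, 4, 42]  (not all equal)
t=1: [49, 38, 52, 38, 40, 49, 49, 45, 22]  (not all equal)
t=2: [62, 65, 58, 66, 62, 55, 57, 55, 66]  (not all equal)
t=3: [51, 54, 51, 54, 53, 50, 50, 50, 58]  (not all equal)
t=4: [65, 66, 64, 66, 65, 63, 64, 63, 67]  (not all equal)
t=5: [46, 47, 45, 47, 46, 45, 45, 45, 48]  (not all equal)
t=6: [68, 68, 69, 68, 68, 69, 69, 69, 67]  (not all equal)
t=7: [41, 41, 41, 41, 41, 41, 41, 41, 40]  (not all equal)
t=8: [61, 61, 60, 61, 61, 60, 60, 60, 60]  (not all equal)
t=9: [52, 52, 53, 52, 52, 53, 53, 53, 54]  (not all equal)
t=10: [65, 65, 64, 65, 65, 64, 64, 64, 63]  (not all equal)
t=11: [46, 46, 47, 46, 46, 47, 47, 47, 48]  (not all equal)
t=12: [69, 69, 70, 69, 69, 70, 70, 70, 70]  (not all equal)
t=13: [39, 39, 39, 39, 39, 39, 39, 39, 39]  (all equal)

Answer: 13
Key observation: Synchronization is absorbing here: once all nodes are equal they stay equal, and step 13 is the first all-equal step.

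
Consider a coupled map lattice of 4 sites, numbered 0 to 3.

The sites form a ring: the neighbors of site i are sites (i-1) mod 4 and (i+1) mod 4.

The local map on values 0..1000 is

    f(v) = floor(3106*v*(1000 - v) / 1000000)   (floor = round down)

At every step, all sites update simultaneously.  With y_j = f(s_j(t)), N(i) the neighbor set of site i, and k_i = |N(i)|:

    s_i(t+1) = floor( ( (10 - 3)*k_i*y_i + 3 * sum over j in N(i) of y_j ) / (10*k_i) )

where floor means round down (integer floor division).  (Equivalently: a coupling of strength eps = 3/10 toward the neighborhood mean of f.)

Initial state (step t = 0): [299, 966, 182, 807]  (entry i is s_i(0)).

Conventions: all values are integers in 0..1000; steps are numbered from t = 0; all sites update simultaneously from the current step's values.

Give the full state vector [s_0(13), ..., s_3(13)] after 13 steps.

Simulating step by step:
t=0: [299, 966, 182, 807]
t=1: [543, 238, 411, 505]
t=2: [739, 622, 726, 771]
t=3: [611, 693, 623, 566]
t=4: [729, 682, 723, 753]
t=5: [616, 656, 622, 589]
t=6: [731, 709, 728, 745]
t=7: [611, 631, 615, 596]
t=8: [737, 727, 735, 743]
t=9: [602, 612, 604, 596]
t=10: [743, 738, 742, 745]
t=11: [593, 598, 594, 591]
t=12: [748, 746, 748, 749]
t=13: [585, 587, 585, 583]

Answer: [585, 587, 585, 583]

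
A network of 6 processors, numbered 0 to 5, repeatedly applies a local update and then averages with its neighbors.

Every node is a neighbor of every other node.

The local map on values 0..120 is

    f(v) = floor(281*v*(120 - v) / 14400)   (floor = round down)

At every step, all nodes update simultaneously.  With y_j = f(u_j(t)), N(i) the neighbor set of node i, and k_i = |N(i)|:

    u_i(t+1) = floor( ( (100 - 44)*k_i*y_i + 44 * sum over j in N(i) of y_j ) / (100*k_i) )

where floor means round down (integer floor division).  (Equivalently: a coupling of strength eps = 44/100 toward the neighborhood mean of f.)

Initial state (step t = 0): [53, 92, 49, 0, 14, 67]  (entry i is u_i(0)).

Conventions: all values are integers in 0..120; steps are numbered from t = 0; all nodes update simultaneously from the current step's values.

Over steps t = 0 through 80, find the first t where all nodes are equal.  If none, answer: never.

Answer: 3
Key observation: Synchronization is absorbing here: once all nodes are equal they stay equal, and step 3 is the first all-equal step.

Derivation:
t=0: [53, 92, 49, 0, 14, 67]  (not all equal)
t=1: [57, 48, 56, 24, 38, 57]  (not all equal)
t=2: [66, 65, 66, 54, 61, 66]  (not all equal)
t=3: [69, 69, 69, 69, 69, 69]  (all equal)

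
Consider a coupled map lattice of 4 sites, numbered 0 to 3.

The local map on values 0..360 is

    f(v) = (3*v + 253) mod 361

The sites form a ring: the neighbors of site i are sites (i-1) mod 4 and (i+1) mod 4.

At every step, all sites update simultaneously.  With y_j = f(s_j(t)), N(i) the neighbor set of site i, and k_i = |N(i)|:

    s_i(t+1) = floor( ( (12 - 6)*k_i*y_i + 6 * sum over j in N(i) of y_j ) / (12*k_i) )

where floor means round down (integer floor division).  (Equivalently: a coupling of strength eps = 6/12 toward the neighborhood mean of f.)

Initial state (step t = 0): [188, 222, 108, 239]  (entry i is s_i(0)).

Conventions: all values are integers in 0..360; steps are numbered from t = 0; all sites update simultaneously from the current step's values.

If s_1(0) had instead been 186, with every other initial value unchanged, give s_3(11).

Simulating step by step:
t=0: [188, 186, 108, 239]
t=1: [131, 122, 192, 201]
t=2: [240, 227, 151, 165]
t=3: [185, 255, 232, 162]
t=4: [121, 226, 191, 86]
t=5: [217, 194, 141, 164]
t=6: [125, 180, 191, 135]
t=7: [225, 128, 144, 241]
t=8: [235, 270, 294, 259]
t=9: [280, 242, 188, 226]
t=10: [121, 154, 164, 130]
t=11: [286, 246, 170, 210]

Answer: s_3(11) = 210
Key observation: This trace re-runs the system from the modified initial state.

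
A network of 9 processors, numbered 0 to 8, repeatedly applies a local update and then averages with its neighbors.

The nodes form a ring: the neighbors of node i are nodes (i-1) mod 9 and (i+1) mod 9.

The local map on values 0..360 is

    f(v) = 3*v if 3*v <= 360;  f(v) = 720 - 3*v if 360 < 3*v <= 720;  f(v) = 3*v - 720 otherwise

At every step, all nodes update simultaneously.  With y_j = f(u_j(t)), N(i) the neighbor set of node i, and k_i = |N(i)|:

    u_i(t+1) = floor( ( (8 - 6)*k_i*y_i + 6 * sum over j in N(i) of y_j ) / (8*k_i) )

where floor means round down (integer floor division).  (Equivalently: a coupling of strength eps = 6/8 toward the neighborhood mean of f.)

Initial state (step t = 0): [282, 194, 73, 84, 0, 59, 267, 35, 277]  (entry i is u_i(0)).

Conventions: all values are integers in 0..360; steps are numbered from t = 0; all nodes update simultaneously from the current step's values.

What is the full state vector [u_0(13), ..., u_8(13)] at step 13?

Simulating step by step:
t=0: [282, 194, 73, 84, 0, 59, 267, 35, 277]
t=1: [124, 163, 201, 145, 160, 74, 126, 98, 114]
t=2: [301, 232, 222, 205, 250, 273, 279, 330, 326]
t=3: [151, 94, 61, 57, 84, 79, 167, 208, 234]
t=4: [179, 239, 215, 205, 216, 235, 179, 112, 140]
t=5: [159, 97, 59, 81, 63, 99, 177, 265, 269]
t=6: [202, 230, 244, 198, 249, 216, 186, 122, 141]
t=7: [151, 54, 61, 46, 81, 88, 200, 260, 249]
t=8: [137, 209, 158, 194, 211, 202, 151, 70, 129]
t=9: [237, 231, 148, 159, 116, 161, 188, 277, 277]
t=10: [54, 113, 170, 294, 267, 248, 169, 127, 72]
t=11: [248, 224, 240, 149, 90, 116, 189, 245, 241]
t=12: [25, 21, 120, 169, 300, 245, 174, 62, 15]
t=13: [59, 178, 193, 255, 130, 145, 124, 137, 109]

Answer: [59, 178, 193, 255, 130, 145, 124, 137, 109]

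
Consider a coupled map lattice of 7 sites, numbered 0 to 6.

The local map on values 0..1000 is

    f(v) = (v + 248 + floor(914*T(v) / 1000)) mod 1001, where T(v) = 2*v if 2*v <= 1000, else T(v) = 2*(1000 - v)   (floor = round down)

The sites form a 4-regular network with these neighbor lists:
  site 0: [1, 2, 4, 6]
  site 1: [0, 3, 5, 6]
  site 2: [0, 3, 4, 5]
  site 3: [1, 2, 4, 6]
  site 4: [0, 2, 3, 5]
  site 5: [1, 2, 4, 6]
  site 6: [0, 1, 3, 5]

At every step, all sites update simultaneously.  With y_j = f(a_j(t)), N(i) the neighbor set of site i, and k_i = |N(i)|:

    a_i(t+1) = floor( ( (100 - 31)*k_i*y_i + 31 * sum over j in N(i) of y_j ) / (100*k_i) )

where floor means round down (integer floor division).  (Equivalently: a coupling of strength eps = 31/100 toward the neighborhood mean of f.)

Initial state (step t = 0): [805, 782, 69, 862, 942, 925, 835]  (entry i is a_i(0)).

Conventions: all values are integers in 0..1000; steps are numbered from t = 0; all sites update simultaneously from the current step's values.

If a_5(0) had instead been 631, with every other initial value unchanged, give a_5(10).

Simulating step by step:
t=0: [805, 782, 69, 862, 942, 631, 835]
t=1: [401, 426, 430, 369, 340, 500, 399]
t=2: [378, 443, 438, 316, 282, 572, 396]
t=3: [325, 454, 419, 204, 149, 522, 373]
t=4: [264, 515, 475, 718, 621, 592, 375]
t=5: [848, 630, 609, 494, 591, 566, 421]
t=6: [422, 541, 564, 610, 573, 584, 470]
t=7: [490, 601, 590, 579, 585, 594, 570]
t=8: [618, 585, 590, 593, 592, 584, 601]
t=9: [569, 586, 584, 583, 582, 588, 578]
t=10: [599, 590, 591, 592, 593, 589, 595]

Answer: a_5(10) = 589
Key observation: This trace re-runs the system from the modified initial state.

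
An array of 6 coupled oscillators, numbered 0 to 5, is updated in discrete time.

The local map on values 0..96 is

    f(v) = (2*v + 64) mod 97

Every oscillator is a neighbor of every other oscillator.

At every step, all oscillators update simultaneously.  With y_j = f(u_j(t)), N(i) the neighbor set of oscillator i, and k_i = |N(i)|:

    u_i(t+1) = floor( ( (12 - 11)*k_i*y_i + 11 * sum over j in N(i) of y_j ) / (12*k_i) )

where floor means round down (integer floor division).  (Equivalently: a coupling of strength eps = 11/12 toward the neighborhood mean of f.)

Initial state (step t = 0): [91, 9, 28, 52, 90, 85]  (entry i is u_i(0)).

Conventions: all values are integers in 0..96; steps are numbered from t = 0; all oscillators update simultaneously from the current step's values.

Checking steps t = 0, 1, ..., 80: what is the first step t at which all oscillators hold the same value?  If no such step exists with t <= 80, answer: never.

Simulating step by step:
t=0: [91, 9, 28, 52, 90, 85]  (not all equal)
t=1: [53, 50, 56, 51, 53, 54]  (not all equal)
t=2: [72, 73, 72, 73, 72, 72]  (not all equal)
t=3: [14, 14, 14, 14, 14, 14]  (all equal)

Answer: 3
Key observation: Synchronization is absorbing here: once all oscillators are equal they stay equal, and step 3 is the first all-equal step.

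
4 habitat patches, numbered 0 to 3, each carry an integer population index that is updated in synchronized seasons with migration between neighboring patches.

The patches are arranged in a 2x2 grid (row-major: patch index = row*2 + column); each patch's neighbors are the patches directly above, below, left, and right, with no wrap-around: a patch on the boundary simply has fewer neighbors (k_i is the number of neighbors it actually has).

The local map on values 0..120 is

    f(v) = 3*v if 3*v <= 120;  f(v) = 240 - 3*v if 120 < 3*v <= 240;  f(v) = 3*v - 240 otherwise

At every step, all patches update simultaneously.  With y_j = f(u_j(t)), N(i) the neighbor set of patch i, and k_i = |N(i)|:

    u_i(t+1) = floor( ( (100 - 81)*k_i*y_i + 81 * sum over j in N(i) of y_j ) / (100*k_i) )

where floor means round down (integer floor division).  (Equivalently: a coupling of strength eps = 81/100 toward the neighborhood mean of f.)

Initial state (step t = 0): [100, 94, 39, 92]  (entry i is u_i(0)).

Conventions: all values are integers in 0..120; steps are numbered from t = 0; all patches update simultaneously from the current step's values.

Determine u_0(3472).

Answer: u_0(3472) = 42
Key observation: The state at step 7, [66, 66, 66, 66], reappears at step 11: the system is in a cycle of period 4 from step 7 on.  Therefore the state at step 3472 equals the state at step 7 + ((3472 - 7) mod 4) = 8, which is [42, 42, 42, 42].

Derivation:
t=0: [100, 94, 39, 92]
t=1: [75, 46, 61, 71]
t=2: [67, 36, 27, 69]
t=3: [83, 49, 44, 82]
t=4: [83, 23, 26, 82]
t=5: [61, 19, 20, 60]
t=6: [58, 58, 58, 58]
t=7: [66, 66, 66, 66]
t=8: [42, 42, 42, 42]
t=9: [114, 114, 114, 114]
t=10: [102, 102, 102, 102]
t=11: [66, 66, 66, 66]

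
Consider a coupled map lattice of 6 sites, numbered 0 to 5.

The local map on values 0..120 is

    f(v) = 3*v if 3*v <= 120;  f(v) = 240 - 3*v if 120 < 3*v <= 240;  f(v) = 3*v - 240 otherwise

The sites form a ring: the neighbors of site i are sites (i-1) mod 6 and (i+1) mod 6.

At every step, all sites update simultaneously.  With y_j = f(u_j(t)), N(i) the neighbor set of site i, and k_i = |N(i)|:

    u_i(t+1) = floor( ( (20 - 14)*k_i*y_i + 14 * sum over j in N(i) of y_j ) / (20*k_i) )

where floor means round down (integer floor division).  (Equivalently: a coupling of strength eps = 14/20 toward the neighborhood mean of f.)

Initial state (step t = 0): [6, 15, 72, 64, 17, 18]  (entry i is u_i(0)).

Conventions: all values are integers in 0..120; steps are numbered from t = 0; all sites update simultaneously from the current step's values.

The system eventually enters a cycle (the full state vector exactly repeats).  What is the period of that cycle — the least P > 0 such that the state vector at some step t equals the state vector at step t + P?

Answer: 2
Key observation: The state at step 82, [85, 58, 32, 32, 58, 85], reappears at step 84 — and no state repeats earlier — so the cycle the system enters has period 2.

Derivation:
t=0: [6, 15, 72, 64, 17, 18]
t=1: [40, 28, 39, 40, 51, 40]
t=2: [107, 108, 106, 107, 110, 108]
t=3: [83, 80, 81, 83, 84, 85]
t=4: [7, 4, 4, 7, 12, 11]
t=5: [22, 15, 15, 23, 29, 29]
t=6: [66, 52, 53, 66, 80, 79]
t=7: [43, 68, 68, 40, 15, 15]
t=8: [61, 62, 65, 64, 71, 68]
t=9: [48, 51, 49, 39, 37, 40]
t=10: [101, 92, 99, 106, 116, 108]
t=11: [60, 52, 57, 81, 89, 85]
t=12: [52, 70, 51, 34, 14, 34]
t=13: [71, 68, 72, 75, 84, 74]
t=14: [27, 28, 25, 17, 15, 19]
t=15: [73, 79, 69, 57, 51, 61]
t=16: [27, 19, 35, 62, 70, 54]
t=17: [71, 82, 70, 63, 55, 62]
t=18: [29, 21, 28, 52, 59, 51]
t=19: [78, 78, 76, 76, 78, 78]
t=20: [6, 8, 9, 9, 8, 6]
t=21: [20, 22, 25, 25, 22, 20]
t=22: [62, 67, 71, 71, 67, 62]
t=23: [48, 40, 31, 31, 40, 48]
t=24: [104, 102, 102, 102, 102, 104]
t=25: [69, 68, 66, 66, 68, 69]
t=26: [34, 37, 39, 39, 37, 34]
t=27: [105, 109, 114, 114, 109, 105]
t=28: [79, 88, 96, 96, 88, 79]
t=29: [10, 25, 39, 39, 25, 10]
t=30: [45, 73, 102, 102, 73, 45]
t=31: [75, 66, 50, 50, 66, 75]
t=32: [24, 49, 73, 73, 49, 24]
t=33: [79, 60, 46, 46, 60, 79]
t=34: [22, 54, 87, 87, 54, 22]
t=35: [70, 53, 40, 40, 53, 70]
t=36: [47, 76, 106, 106, 76, 47]
t=37: [68, 65, 54, 54, 65, 68]
t=38: [39, 53, 66, 66, 53, 39]
t=39: [104, 79, 55, 55, 79, 104]
t=40: [47, 52, 49, 49, 52, 47]
t=41: [93, 92, 89, 89, 92, 93]
t=42: [37, 33, 30, 30, 33, 37]
t=43: [106, 100, 93, 93, 100, 106]
t=44: [71, 58, 46, 46, 58, 71]
t=45: [40, 64, 89, 89, 64, 40]
t=46: [94, 65, 34, 34, 65, 94]
t=47: [43, 63, 82, 82, 63, 43]
t=48: [90, 56, 21, 21, 56, 90]
t=49: [44, 54, 66, 66, 54, 44]
t=50: [97, 75, 54, 54, 75, 97]
t=51: [38, 49, 55, 55, 49, 38]
t=52: [106, 94, 81, 81, 94, 106]
t=53: [65, 40, 16, 16, 40, 65]
t=54: [71, 68, 73, 73, 68, 71]
t=55: [30, 27, 26, 26, 27, 30]
t=56: [86, 83, 79, 79, 83, 86]
t=57: [14, 10, 5, 5, 10, 14]
t=58: [37, 28, 20, 20, 28, 37]
t=59: [101, 85, 68, 68, 85, 101]
t=60: [46, 39, 28, 28, 39, 46]
t=61: [107, 100, 95, 95, 100, 107]
t=62: [73, 62, 50, 50, 62, 73]
t=63: [32, 55, 77, 77, 55, 32]
t=64: [88, 59, 32, 32, 59, 88]
t=65: [37, 60, 84, 84, 60, 37]
t=66: [93, 61, 28, 28, 61, 93]
t=67: [45, 60, 74, 74, 60, 45]
t=68: [89, 61, 32, 32, 61, 89]
t=69: [37, 60, 82, 82, 60, 37]
t=70: [93, 58, 24, 24, 58, 93]
t=71: [48, 58, 69, 69, 58, 48]
t=72: [85, 64, 44, 44, 64, 85]
t=73: [26, 57, 87, 87, 57, 26]
t=74: [74, 55, 37, 37, 55, 74]
t=75: [37, 67, 98, 98, 67, 37]
t=76: [85, 69, 48, 48, 69, 85]
t=77: [21, 48, 73, 73, 48, 21]
t=78: [74, 58, 47, 47, 58, 74]
t=79: [34, 60, 87, 87, 60, 34]
t=80: [87, 61, 34, 34, 61, 87]
t=81: [33, 60, 86, 86, 60, 33]
t=82: [85, 58, 32, 32, 58, 85]
t=83: [32, 58, 85, 85, 58, 32]
t=84: [85, 58, 32, 32, 58, 85]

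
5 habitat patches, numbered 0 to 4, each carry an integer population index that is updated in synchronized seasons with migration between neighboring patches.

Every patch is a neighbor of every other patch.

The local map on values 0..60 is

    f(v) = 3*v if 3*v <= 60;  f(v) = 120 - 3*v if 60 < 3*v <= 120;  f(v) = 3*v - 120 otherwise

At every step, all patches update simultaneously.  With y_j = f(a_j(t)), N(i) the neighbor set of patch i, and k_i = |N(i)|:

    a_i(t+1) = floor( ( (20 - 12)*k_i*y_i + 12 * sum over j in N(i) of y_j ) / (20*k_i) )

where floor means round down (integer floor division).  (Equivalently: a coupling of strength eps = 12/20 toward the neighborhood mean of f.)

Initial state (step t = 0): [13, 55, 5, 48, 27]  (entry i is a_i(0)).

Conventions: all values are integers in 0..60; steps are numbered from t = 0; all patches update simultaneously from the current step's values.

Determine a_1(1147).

Answer: a_1(1147) = 54
Key observation: The state at step 9, [6, 6, 7, 7, 6], reappears at step 13: the system is in a cycle of period 4 from step 9 on.  Therefore the state at step 1147 equals the state at step 9 + ((1147 - 9) mod 4) = 11, which is [54, 54, 55, 55, 54].

Derivation:
t=0: [13, 55, 5, 48, 27]
t=1: [34, 35, 28, 30, 34]
t=2: [22, 21, 26, 25, 22]
t=3: [51, 52, 48, 49, 51]
t=4: [31, 31, 28, 29, 31]
t=5: [29, 29, 31, 30, 29]
t=6: [31, 31, 30, 30, 31]
t=7: [27, 27, 28, 28, 27]
t=8: [38, 38, 37, 37, 38]
t=9: [6, 6, 7, 7, 6]
t=10: [18, 18, 19, 19, 18]
t=11: [54, 54, 55, 55, 54]
t=12: [42, 42, 43, 43, 42]
t=13: [6, 6, 7, 7, 6]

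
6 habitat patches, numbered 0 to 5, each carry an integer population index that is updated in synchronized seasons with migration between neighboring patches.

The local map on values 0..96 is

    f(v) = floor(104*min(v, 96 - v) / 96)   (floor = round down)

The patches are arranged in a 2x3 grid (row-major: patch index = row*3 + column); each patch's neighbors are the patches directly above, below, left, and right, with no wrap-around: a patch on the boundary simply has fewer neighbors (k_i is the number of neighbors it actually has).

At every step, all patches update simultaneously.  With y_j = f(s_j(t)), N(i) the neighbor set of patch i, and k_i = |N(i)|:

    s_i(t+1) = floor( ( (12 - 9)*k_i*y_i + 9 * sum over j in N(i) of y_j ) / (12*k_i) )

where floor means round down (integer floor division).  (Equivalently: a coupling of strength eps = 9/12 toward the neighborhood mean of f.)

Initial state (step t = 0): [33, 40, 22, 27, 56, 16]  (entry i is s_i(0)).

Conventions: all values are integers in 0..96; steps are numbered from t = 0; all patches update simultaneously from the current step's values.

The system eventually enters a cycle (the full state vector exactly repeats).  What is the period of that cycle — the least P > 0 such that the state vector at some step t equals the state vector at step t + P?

Answer: 2
Key observation: The state at step 8, [50, 50, 50, 50, 50, 50], reappears at step 10 — and no state repeats earlier — so the cycle the system enters has period 2.

Derivation:
t=0: [33, 40, 22, 27, 56, 16]
t=1: [35, 36, 28, 36, 33, 29]
t=2: [38, 35, 33, 36, 36, 32]
t=3: [38, 38, 35, 39, 37, 36]
t=4: [41, 39, 39, 40, 40, 38]
t=5: [42, 42, 41, 43, 42, 42]
t=6: [45, 44, 44, 45, 45, 44]
t=7: [47, 47, 47, 48, 47, 47]
t=8: [50, 50, 50, 50, 50, 50]
t=9: [49, 49, 49, 49, 49, 49]
t=10: [50, 50, 50, 50, 50, 50]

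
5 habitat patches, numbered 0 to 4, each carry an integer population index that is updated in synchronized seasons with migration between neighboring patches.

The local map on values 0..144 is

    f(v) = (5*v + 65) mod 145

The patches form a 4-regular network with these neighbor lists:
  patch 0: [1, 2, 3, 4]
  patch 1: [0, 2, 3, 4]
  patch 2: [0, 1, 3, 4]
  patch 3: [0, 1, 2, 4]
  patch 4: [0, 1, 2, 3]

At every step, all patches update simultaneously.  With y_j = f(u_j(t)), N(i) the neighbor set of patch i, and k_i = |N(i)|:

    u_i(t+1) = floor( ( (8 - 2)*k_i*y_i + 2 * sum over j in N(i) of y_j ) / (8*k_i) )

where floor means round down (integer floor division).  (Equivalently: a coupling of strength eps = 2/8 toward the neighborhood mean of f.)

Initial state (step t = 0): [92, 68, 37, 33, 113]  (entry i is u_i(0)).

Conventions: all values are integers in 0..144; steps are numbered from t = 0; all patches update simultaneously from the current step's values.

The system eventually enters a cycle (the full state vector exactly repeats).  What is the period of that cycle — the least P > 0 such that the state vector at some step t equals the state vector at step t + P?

Answer: 13
Key observation: The state at step 55, [55, 55, 114, 114, 114], reappears at step 68 — and no state repeats earlier — so the cycle the system enters has period 13.

Derivation:
t=0: [92, 68, 37, 33, 113]
t=1: [89, 106, 100, 86, 62]
t=2: [74, 33, 112, 64, 81]
t=3: [16, 74, 47, 81, 40]
t=4: [10, 10, 17, 34, 92]
t=5: [105, 105, 29, 87, 87]
t=6: [20, 20, 58, 58, 58]
t=7: [28, 28, 59, 59, 59]
t=8: [61, 61, 68, 68, 68]
t=9: [86, 86, 110, 110, 110]
t=10: [55, 55, 38, 38, 38]
t=11: [61, 61, 102, 102, 102]
t=12: [91, 91, 132, 132, 132]
t=13: [69, 69, 10, 10, 10]
t=14: [119, 119, 115, 115, 115]
t=15: [76, 76, 62, 62, 62]
t=16: [24, 24, 75, 75, 75]
t=17: [33, 33, 9, 9, 9]
t=18: [89, 89, 106, 106, 106]
t=19: [63, 63, 22, 22, 22]
t=20: [78, 78, 37, 37, 37]
t=21: [35, 35, 94, 94, 94]
t=22: [95, 95, 99, 99, 99]
t=23: [108, 108, 122, 122, 122]
t=24: [38, 38, 86, 86, 86]
t=25: [100, 100, 66, 66, 66]
t=26: [125, 125, 108, 108, 108]
t=27: [94, 94, 35, 35, 35]
t=28: [99, 99, 95, 95, 95]
t=29: [121, 121, 107, 107, 107]
t=30: [76, 76, 28, 28, 28]
t=31: [19, 19, 53, 53, 53]
t=32: [19, 19, 36, 36, 36]
t=33: [30, 30, 89, 89, 89]
t=34: [70, 70, 74, 74, 74]
t=35: [101, 101, 15, 15, 15]
t=36: [135, 135, 139, 139, 139]
t=37: [18, 18, 32, 32, 32]
t=38: [23, 23, 71, 71, 71]
t=39: [52, 52, 118, 118, 118]
t=40: [42, 42, 70, 70, 70]
t=41: [129, 129, 125, 125, 125]
t=42: [126, 126, 112, 112, 112]
t=43: [101, 101, 53, 53, 53]
t=44: [117, 117, 51, 51, 51]
t=45: [62, 62, 35, 35, 35]
t=46: [86, 86, 93, 93, 93]
t=47: [66, 66, 90, 90, 90]
t=48: [100, 100, 83, 83, 83]
t=49: [114, 114, 55, 55, 55]
t=50: [54, 54, 50, 50, 50]
t=51: [41, 41, 27, 27, 27]
t=52: [111, 111, 63, 63, 63]
t=53: [49, 49, 83, 83, 83]
t=54: [24, 24, 41, 41, 41]
t=55: [55, 55, 114, 114, 114]
t=56: [50, 50, 54, 54, 54]
t=57: [28, 28, 42, 42, 42]
t=58: [73, 73, 121, 121, 121]
t=59: [130, 130, 96, 96, 96]
t=60: [130, 130, 113, 113, 113]
t=61: [119, 119, 60, 60, 60]
t=62: [79, 79, 75, 75, 75]
t=63: [21, 21, 7, 7, 7]
t=64: [39, 39, 90, 90, 90]
t=65: [108, 108, 84, 84, 84]
t=66: [29, 29, 46, 46, 46]
t=67: [53, 53, 12, 12, 12]
t=68: [55, 55, 114, 114, 114]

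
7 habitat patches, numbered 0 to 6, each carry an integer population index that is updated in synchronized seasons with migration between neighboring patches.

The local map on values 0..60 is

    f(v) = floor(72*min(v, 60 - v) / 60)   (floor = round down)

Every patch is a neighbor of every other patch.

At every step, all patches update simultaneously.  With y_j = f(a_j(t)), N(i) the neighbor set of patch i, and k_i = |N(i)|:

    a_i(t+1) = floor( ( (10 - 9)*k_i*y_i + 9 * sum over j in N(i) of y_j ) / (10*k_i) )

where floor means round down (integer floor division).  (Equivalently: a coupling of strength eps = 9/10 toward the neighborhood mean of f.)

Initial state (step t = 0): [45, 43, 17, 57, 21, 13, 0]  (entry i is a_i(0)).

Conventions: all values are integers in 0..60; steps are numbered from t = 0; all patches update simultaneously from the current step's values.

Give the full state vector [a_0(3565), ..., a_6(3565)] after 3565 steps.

Answer: [34, 34, 34, 34, 34, 34, 34]
Key observation: The state at step 6, [31, 31, 31, 31, 31, 31, 31], reappears at step 8: the system is in a cycle of period 2 from step 6 on.  Therefore the state at step 3565 equals the state at step 6 + ((3565 - 6) mod 2) = 7, which is [34, 34, 34, 34, 34, 34, 34].

Derivation:
t=0: [45, 43, 17, 57, 21, 13, 0]
t=1: [14, 14, 14, 15, 13, 14, 15]
t=2: [16, 16, 16, 16, 16, 16, 16]
t=3: [19, 19, 19, 19, 19, 19, 19]
t=4: [22, 22, 22, 22, 22, 22, 22]
t=5: [26, 26, 26, 26, 26, 26, 26]
t=6: [31, 31, 31, 31, 31, 31, 31]
t=7: [34, 34, 34, 34, 34, 34, 34]
t=8: [31, 31, 31, 31, 31, 31, 31]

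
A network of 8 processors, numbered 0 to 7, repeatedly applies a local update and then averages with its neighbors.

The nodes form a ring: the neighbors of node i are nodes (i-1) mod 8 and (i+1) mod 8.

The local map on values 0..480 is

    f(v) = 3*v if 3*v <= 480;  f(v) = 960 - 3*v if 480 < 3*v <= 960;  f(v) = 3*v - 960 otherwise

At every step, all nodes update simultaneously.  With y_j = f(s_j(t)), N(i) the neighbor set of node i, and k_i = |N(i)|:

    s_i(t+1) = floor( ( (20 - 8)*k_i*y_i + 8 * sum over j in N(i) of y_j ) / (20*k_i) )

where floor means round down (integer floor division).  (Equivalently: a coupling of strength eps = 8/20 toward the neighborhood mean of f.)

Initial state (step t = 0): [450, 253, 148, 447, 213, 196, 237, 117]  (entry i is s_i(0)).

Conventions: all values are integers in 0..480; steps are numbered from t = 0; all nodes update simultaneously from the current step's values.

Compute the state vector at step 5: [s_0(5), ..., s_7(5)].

Simulating step by step:
t=0: [450, 253, 148, 447, 213, 196, 237, 117]
t=1: [344, 287, 382, 381, 343, 337, 294, 338]
t=2: [73, 111, 168, 160, 88, 60, 67, 62]
t=3: [235, 334, 436, 432, 290, 201, 193, 195]
t=4: [236, 145, 284, 289, 192, 308, 375, 352]
t=5: [257, 333, 170, 154, 256, 131, 125, 141]

Answer: [257, 333, 170, 154, 256, 131, 125, 141]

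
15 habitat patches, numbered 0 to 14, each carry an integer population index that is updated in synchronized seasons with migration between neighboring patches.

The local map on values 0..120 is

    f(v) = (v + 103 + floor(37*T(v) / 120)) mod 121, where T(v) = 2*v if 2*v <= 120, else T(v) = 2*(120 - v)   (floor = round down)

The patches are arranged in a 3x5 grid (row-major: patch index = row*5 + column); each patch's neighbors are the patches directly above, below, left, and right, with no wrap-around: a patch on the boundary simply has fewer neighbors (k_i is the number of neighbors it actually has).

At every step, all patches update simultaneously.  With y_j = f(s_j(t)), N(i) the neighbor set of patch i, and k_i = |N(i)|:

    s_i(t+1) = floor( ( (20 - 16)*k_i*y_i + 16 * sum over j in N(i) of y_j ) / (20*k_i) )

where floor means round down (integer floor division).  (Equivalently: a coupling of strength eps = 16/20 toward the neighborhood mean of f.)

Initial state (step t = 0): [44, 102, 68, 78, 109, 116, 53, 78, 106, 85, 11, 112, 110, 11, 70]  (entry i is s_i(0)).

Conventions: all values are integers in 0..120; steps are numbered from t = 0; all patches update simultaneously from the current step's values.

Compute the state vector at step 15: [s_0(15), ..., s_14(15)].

Simulating step by step:
t=0: [44, 102, 68, 78, 109, 116, 53, 78, 106, 85, 11, 112, 110, 11, 70]
t=1: [88, 72, 87, 90, 88, 84, 89, 85, 94, 90, 103, 95, 100, 97, 99]
t=2: [86, 88, 87, 90, 89, 90, 88, 90, 90, 91, 91, 92, 91, 93, 91]
t=3: [89, 88, 89, 89, 90, 89, 89, 89, 90, 90, 90, 89, 90, 90, 90]
t=4: [89, 89, 89, 90, 90, 90, 89, 90, 90, 90, 90, 90, 90, 90, 90]
t=5: [90, 90, 90, 90, 90, 90, 90, 90, 90, 90, 90, 90, 90, 90, 90]
t=6: [90, 90, 90, 90, 90, 90, 90, 90, 90, 90, 90, 90, 90, 90, 90]
t=7: [90, 90, 90, 90, 90, 90, 90, 90, 90, 90, 90, 90, 90, 90, 90]
t=8: [90, 90, 90, 90, 90, 90, 90, 90, 90, 90, 90, 90, 90, 90, 90]
t=9: [90, 90, 90, 90, 90, 90, 90, 90, 90, 90, 90, 90, 90, 90, 90]
t=10: [90, 90, 90, 90, 90, 90, 90, 90, 90, 90, 90, 90, 90, 90, 90]
t=11: [90, 90, 90, 90, 90, 90, 90, 90, 90, 90, 90, 90, 90, 90, 90]
t=12: [90, 90, 90, 90, 90, 90, 90, 90, 90, 90, 90, 90, 90, 90, 90]
t=13: [90, 90, 90, 90, 90, 90, 90, 90, 90, 90, 90, 90, 90, 90, 90]
t=14: [90, 90, 90, 90, 90, 90, 90, 90, 90, 90, 90, 90, 90, 90, 90]
t=15: [90, 90, 90, 90, 90, 90, 90, 90, 90, 90, 90, 90, 90, 90, 90]

Answer: [90, 90, 90, 90, 90, 90, 90, 90, 90, 90, 90, 90, 90, 90, 90]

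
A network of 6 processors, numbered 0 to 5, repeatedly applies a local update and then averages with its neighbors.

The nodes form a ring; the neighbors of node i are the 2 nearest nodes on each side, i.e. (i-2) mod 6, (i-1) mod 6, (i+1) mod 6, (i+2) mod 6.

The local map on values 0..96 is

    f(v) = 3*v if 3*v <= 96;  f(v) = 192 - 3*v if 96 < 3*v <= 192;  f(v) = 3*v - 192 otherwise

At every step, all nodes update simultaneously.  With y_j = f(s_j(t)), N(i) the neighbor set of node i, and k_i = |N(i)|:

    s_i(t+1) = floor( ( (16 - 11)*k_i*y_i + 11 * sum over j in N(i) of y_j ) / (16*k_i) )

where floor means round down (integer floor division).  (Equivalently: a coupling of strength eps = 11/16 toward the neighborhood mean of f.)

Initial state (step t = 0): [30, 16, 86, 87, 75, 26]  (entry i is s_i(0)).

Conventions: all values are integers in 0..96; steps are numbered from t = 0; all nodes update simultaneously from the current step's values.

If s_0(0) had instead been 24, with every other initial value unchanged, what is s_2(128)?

Answer: s_2(128) = 36
Key observation: The state at step 4, [88, 87, 90, 88, 90, 87], reappears at step 14: the system is in a cycle of period 10 from step 4 on.  Therefore the state at step 128 equals the state at step 4 + ((128 - 4) mod 10) = 8, which is [34, 33, 36, 34, 36, 33].

Derivation:
t=0: [24, 16, 86, 87, 75, 26]
t=1: [61, 63, 58, 60, 59, 62]
t=2: [10, 8, 12, 10, 12, 8]
t=3: [30, 28, 31, 30, 31, 28]
t=4: [88, 87, 90, 88, 90, 87]
t=5: [73, 71, 74, 73, 74, 71]
t=6: [25, 24, 27, 25, 27, 24]
t=7: [76, 74, 77, 76, 77, 74]
t=8: [34, 33, 36, 34, 36, 33]
t=9: [88, 90, 87, 88, 87, 90]
t=10: [73, 74, 71, 73, 71, 74]
t=11: [25, 27, 24, 25, 24, 27]
t=12: [76, 77, 74, 76, 74, 77]
t=13: [34, 36, 33, 34, 33, 36]
t=14: [88, 87, 90, 88, 90, 87]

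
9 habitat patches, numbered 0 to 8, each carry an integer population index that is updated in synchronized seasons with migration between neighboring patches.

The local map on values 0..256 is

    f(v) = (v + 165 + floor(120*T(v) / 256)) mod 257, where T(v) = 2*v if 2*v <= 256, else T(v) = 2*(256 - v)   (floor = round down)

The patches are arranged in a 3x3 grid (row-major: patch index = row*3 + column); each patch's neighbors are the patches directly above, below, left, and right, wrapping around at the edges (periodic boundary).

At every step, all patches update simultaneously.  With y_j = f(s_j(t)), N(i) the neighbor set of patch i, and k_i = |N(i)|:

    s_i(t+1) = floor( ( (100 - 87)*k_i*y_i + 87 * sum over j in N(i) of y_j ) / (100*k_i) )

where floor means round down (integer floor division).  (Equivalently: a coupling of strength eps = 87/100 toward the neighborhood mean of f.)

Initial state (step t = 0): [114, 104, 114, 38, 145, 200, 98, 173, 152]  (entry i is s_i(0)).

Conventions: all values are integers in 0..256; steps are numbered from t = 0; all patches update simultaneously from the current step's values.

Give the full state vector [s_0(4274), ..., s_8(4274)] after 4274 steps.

Simulating step by step:
t=0: [114, 104, 114, 38, 145, 200, 98, 173, 152]
t=1: [141, 138, 137, 148, 165, 168, 160, 133, 138]
t=2: [156, 156, 156, 157, 156, 156, 156, 156, 156]
t=3: [157, 157, 157, 157, 157, 157, 157, 157, 157]
t=4: [157, 157, 157, 157, 157, 157, 157, 157, 157]

Answer: [157, 157, 157, 157, 157, 157, 157, 157, 157]
Key observation: The state at step 3, [157, 157, 157, 157, 157, 157, 157, 157, 157], reappears at step 4: the system is in a cycle of period 1 from step 3 on.  Therefore the state at step 4274 equals the state at step 3 + ((4274 - 3) mod 1) = 3, which is [157, 157, 157, 157, 157, 157, 157, 157, 157].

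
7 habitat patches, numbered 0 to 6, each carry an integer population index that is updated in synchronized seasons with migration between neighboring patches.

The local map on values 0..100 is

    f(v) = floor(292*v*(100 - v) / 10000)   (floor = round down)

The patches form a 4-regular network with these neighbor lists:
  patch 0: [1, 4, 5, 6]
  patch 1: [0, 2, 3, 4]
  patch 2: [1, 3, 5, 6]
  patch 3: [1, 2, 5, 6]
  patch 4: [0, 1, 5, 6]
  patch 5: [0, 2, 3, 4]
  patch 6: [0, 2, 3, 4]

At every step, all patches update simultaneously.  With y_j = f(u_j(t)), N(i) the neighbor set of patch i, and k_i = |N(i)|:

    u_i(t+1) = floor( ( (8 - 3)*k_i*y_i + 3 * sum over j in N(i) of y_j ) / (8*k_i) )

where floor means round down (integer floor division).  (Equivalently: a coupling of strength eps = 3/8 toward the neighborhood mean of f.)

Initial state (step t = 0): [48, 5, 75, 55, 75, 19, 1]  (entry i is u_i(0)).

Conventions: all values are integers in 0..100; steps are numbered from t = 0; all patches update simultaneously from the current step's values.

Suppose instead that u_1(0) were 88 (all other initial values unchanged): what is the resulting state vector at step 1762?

Simulating step by step:
t=0: [48, 88, 75, 55, 75, 19, 1]
t=1: [57, 42, 47, 57, 47, 51, 24]
t=2: [69, 71, 70, 69, 70, 71, 59]
t=3: [62, 60, 61, 62, 61, 60, 66]
t=4: [68, 69, 68, 68, 68, 69, 66]
t=5: [63, 62, 63, 63, 63, 62, 64]
t=6: [67, 68, 67, 67, 67, 68, 67]
t=7: [63, 63, 63, 63, 63, 63, 64]
t=8: [67, 68, 67, 67, 67, 68, 67]

Answer: [67, 68, 67, 67, 67, 68, 67]
Key observation: The state at step 6, [67, 68, 67, 67, 67, 68, 67], reappears at step 8: the system is in a cycle of period 2 from step 6 on.  Therefore the state at step 1762 equals the state at step 6 + ((1762 - 6) mod 2) = 6, which is [67, 68, 67, 67, 67, 68, 67].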